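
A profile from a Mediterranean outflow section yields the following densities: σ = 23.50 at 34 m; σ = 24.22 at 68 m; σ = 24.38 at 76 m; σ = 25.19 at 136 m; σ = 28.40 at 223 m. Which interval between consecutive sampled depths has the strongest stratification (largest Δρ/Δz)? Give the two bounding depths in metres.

Compute the density gradient over each adjacent pair:
  34–68 m: Δρ/Δz = 0.72/34 = 0.021 kg m⁻⁴
  68–76 m: Δρ/Δz = 0.16/8 = 0.020 kg m⁻⁴
  76–136 m: Δρ/Δz = 0.81/60 = 0.014 kg m⁻⁴
  136–223 m: Δρ/Δz = 3.21/87 = 0.037 kg m⁻⁴
The largest gradient is in the 136–223 m interval — the pycnocline.

136–223 m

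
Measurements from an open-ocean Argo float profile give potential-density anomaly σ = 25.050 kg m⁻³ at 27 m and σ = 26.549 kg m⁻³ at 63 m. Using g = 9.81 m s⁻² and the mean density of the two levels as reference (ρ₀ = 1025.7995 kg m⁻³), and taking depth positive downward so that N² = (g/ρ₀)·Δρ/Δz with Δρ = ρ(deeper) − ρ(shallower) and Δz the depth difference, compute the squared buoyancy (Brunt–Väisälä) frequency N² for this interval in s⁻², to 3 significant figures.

3.98 × 10⁻⁴ s⁻²

Δρ = 1026.549 − 1025.050 = 1.499 kg m⁻³ over Δz = 63 − 27 = 36 m.
N² = (9.81/1025.7995) × (1.499/36) = 3.9820 × 10⁻⁴ s⁻² ≈ 3.98 × 10⁻⁴ s⁻².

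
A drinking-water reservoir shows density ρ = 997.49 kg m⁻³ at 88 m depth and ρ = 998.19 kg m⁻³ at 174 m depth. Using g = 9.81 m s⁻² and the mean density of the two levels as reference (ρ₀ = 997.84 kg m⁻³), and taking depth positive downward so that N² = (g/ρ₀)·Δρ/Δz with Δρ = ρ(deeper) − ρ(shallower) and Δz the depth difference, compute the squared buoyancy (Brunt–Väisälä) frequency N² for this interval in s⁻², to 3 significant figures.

Δρ = 998.19 − 997.49 = 0.70 kg m⁻³ over Δz = 174 − 88 = 86 m.
N² = (9.81/997.84) × (0.70/86) = 8.0022 × 10⁻⁵ s⁻² ≈ 8.00 × 10⁻⁵ s⁻².

8.00 × 10⁻⁵ s⁻²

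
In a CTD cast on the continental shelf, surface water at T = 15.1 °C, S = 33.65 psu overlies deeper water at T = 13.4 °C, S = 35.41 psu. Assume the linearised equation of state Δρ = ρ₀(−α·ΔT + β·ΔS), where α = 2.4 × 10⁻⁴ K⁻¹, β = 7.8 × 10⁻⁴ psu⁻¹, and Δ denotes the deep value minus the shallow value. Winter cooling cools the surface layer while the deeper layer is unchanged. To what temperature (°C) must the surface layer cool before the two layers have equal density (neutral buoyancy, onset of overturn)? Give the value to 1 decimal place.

Neutral buoyancy requires Δρ = 0, i.e. −α(T_deep − T_surf′) + β(S_deep − S_surf) = 0.
T_surf′ = T_deep − (β/α)·ΔS = 13.4 − (7.8 × 10⁻⁴/2.4 × 10⁻⁴)·(+1.76) = 7.680 °C.
Cooling required: 15.1 − (7.680) = 7.420 °C.

7.7 °C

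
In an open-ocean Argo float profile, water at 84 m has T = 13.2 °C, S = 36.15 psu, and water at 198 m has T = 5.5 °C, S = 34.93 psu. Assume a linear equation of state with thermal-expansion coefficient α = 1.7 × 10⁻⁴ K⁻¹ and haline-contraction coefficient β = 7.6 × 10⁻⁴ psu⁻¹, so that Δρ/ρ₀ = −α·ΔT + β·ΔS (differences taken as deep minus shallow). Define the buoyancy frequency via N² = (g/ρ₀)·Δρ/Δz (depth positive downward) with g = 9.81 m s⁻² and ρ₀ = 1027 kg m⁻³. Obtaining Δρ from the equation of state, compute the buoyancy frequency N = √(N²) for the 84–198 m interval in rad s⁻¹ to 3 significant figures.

ΔT = -7.7 K, ΔS = -1.22 psu (deep − shallow).
Δρ/ρ₀ = −αΔT + βΔS = 1.309 × 10⁻³ − 9.272 × 10⁻⁴ = 3.818 × 10⁻⁴, so Δρ ≈ 0.3921 kg m⁻³.
N² = (g/ρ₀)·Δρ/Δz = g·(Δρ/ρ₀)/Δz = 9.81 × 3.818 × 10⁻⁴ / 114 = 3.2855 × 10⁻⁵ s⁻².
N = √(3.2855 × 10⁻⁵) = 5.7319 × 10⁻³ rad s⁻¹ ≈ 5.73 × 10⁻³ rad s⁻¹.

5.73 × 10⁻³ rad s⁻¹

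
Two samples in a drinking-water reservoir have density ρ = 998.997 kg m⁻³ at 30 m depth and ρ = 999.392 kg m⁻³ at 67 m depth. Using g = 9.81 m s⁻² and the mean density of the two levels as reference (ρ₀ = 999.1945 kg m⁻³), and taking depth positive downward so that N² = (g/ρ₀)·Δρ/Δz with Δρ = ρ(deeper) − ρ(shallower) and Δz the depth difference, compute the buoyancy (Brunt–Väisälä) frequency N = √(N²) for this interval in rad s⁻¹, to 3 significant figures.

0.0102 rad s⁻¹

Δρ = 999.392 − 998.997 = 0.395 kg m⁻³ over Δz = 67 − 30 = 37 m.
N² = (9.81/999.1945) × (0.395/37) = 1.0481 × 10⁻⁴ s⁻².
N = √(1.0481 × 10⁻⁴) = 0.010238 rad s⁻¹ ≈ 0.0102 rad s⁻¹.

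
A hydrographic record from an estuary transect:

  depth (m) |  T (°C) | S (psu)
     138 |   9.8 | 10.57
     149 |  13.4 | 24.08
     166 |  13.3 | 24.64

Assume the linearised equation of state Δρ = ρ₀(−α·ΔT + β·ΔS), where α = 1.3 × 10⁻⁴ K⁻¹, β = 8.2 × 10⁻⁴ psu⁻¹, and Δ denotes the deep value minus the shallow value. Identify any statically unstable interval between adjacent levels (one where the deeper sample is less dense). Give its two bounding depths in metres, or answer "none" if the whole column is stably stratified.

Evaluate Δρ/ρ₀ = −αΔT + βΔS across each adjacent pair:
  138–149 m: −αΔT+βΔS = −(1.3 × 10⁻⁴)(+3.6)+(8.2 × 10⁻⁴)(+13.51) = 0.011 → stable
  149–166 m: −αΔT+βΔS = −(1.3 × 10⁻⁴)(-0.1)+(8.2 × 10⁻⁴)(+0.56) = 4.7 × 10⁻⁴ → stable
Every interval has Δρ > 0: the column is stably stratified throughout.

none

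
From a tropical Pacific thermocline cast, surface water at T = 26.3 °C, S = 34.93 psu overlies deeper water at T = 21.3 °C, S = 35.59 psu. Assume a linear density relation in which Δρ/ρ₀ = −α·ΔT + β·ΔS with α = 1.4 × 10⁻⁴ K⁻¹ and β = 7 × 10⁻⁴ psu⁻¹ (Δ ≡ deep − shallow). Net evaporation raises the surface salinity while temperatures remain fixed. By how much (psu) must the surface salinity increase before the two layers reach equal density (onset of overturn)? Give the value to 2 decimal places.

1.66 psu

Neutral buoyancy requires −α(T_deep − T_surf) + β(S_deep − S_surf′) = 0.
S_surf′ = S_deep − (α/β)·ΔT = 35.59 − (1.4 × 10⁻⁴/7 × 10⁻⁴)·(-5.0) = 36.5900 psu.
Increase required: 36.5900 − 34.93 = 1.6600 psu.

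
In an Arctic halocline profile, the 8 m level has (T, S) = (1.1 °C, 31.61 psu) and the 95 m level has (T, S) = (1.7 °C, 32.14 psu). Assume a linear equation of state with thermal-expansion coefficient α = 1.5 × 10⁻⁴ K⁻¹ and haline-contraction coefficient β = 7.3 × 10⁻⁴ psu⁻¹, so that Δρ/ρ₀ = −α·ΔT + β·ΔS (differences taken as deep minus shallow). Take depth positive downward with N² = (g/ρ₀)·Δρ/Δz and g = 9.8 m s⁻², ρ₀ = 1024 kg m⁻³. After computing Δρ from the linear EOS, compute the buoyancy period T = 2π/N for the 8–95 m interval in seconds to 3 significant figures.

ΔT = +0.6 K, ΔS = +0.53 psu (deep − shallow).
Δρ/ρ₀ = −αΔT + βΔS = -9.00 × 10⁻⁵ + 3.869 × 10⁻⁴ = 2.969 × 10⁻⁴, so Δρ ≈ 0.3040 kg m⁻³.
N² = (g/ρ₀)·Δρ/Δz = g·(Δρ/ρ₀)/Δz = 9.8 × 2.969 × 10⁻⁴ / 87 = 3.3444 × 10⁻⁵ s⁻².
N = √(3.3444 × 10⁻⁵) = 5.7831 × 10⁻³ rad s⁻¹ → T = 2π/N = 1.0865 × 10³ s ≈ 1.09 × 10³ s.

1.09 × 10³ s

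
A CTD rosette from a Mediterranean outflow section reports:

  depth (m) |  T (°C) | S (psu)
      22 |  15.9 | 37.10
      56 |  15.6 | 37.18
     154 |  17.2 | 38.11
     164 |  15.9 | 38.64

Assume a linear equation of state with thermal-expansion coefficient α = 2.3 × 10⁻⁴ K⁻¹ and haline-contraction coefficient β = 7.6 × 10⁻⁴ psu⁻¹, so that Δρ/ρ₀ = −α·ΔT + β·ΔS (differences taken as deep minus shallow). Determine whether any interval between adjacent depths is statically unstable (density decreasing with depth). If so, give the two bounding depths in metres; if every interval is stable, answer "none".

none

Evaluate Δρ/ρ₀ = −αΔT + βΔS across each adjacent pair:
  22–56 m: −αΔT+βΔS = −(2.3 × 10⁻⁴)(-0.3)+(7.6 × 10⁻⁴)(+0.08) = 1.3 × 10⁻⁴ → stable
  56–154 m: −αΔT+βΔS = −(2.3 × 10⁻⁴)(+1.6)+(7.6 × 10⁻⁴)(+0.93) = 3.4 × 10⁻⁴ → stable
  154–164 m: −αΔT+βΔS = −(2.3 × 10⁻⁴)(-1.3)+(7.6 × 10⁻⁴)(+0.53) = 7.0 × 10⁻⁴ → stable
Every interval has Δρ > 0: the column is stably stratified throughout.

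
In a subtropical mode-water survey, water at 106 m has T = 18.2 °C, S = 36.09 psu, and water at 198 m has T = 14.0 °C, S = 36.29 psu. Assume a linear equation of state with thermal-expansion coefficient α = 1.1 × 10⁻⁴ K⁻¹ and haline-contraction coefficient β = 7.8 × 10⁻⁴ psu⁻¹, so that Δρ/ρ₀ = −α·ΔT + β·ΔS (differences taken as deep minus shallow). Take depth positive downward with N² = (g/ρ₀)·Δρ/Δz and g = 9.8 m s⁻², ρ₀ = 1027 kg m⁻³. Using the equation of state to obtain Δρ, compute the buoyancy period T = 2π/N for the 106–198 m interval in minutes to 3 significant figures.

ΔT = -4.2 K, ΔS = +0.20 psu (deep − shallow).
Δρ/ρ₀ = −αΔT + βΔS = 4.62 × 10⁻⁴ + 1.56 × 10⁻⁴ = 6.18 × 10⁻⁴, so Δρ ≈ 0.6347 kg m⁻³.
N² = (g/ρ₀)·Δρ/Δz = g·(Δρ/ρ₀)/Δz = 9.8 × 6.18 × 10⁻⁴ / 92 = 6.5830 × 10⁻⁵ s⁻².
N = √(6.5830 × 10⁻⁵) = 8.1136 × 10⁻³ rad s⁻¹ → T = 2π/N = 774.40 s = 12.907 min ≈ 12.9 min.

12.9 min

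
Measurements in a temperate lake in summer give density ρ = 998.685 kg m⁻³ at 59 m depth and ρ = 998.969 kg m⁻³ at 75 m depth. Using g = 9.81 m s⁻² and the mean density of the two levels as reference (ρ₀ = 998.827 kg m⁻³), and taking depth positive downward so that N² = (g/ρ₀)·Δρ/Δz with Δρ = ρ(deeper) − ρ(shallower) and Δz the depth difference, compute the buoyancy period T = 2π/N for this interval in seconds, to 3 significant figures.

Δρ = 998.969 − 998.685 = 0.284 kg m⁻³ over Δz = 75 − 59 = 16 m.
N² = (9.81/998.827) × (0.284/16) = 1.7433 × 10⁻⁴ s⁻².
N = √(1.7433 × 10⁻⁴) = 0.013203 rad s⁻¹, so T = 2π/N = 475.89 s ≈ 476 s.

476 s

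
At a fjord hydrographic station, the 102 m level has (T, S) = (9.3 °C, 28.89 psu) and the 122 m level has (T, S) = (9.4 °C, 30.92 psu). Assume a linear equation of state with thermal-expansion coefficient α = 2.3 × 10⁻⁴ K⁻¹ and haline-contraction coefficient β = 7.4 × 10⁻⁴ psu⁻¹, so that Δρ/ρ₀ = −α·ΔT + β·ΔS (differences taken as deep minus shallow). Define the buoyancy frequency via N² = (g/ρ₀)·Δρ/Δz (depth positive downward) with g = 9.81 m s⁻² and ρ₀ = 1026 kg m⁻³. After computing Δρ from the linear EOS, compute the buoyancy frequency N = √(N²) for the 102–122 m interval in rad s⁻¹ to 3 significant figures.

ΔT = +0.1 K, ΔS = +2.03 psu (deep − shallow).
Δρ/ρ₀ = −αΔT + βΔS = -2.30 × 10⁻⁵ + 1.5022 × 10⁻³ = 1.4792 × 10⁻³, so Δρ ≈ 1.518 kg m⁻³.
N² = (g/ρ₀)·Δρ/Δz = g·(Δρ/ρ₀)/Δz = 9.81 × 1.4792 × 10⁻³ / 20 = 7.2555 × 10⁻⁴ s⁻².
N = √(7.2555 × 10⁻⁴) = 0.026936 rad s⁻¹ ≈ 0.0269 rad s⁻¹.

0.0269 rad s⁻¹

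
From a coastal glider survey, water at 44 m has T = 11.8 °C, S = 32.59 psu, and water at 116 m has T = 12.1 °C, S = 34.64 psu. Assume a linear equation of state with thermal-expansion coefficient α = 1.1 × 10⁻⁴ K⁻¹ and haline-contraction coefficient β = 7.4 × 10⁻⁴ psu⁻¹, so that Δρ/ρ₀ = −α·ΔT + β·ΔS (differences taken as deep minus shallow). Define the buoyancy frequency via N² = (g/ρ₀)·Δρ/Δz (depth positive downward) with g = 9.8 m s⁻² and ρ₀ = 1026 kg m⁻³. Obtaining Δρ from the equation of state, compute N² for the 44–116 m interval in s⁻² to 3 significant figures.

2.02 × 10⁻⁴ s⁻²

ΔT = +0.3 K, ΔS = +2.05 psu (deep − shallow).
Δρ/ρ₀ = −αΔT + βΔS = -3.30 × 10⁻⁵ + 1.517 × 10⁻³ = 1.484 × 10⁻³, so Δρ ≈ 1.523 kg m⁻³.
N² = (g/ρ₀)·Δρ/Δz = g·(Δρ/ρ₀)/Δz = 9.8 × 1.484 × 10⁻³ / 72 = 2.0199 × 10⁻⁴ s⁻² ≈ 2.02 × 10⁻⁴ s⁻².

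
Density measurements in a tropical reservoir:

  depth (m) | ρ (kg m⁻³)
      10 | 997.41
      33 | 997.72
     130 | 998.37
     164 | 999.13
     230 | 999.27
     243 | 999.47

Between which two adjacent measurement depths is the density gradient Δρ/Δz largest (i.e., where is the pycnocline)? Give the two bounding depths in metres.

130–164 m

Compute the density gradient over each adjacent pair:
  10–33 m: Δρ/Δz = 0.31/23 = 0.013 kg m⁻⁴
  33–130 m: Δρ/Δz = 0.65/97 = 6.7 × 10⁻³ kg m⁻⁴
  130–164 m: Δρ/Δz = 0.76/34 = 0.022 kg m⁻⁴
  164–230 m: Δρ/Δz = 0.14/66 = 2.1 × 10⁻³ kg m⁻⁴
  230–243 m: Δρ/Δz = 0.20/13 = 0.015 kg m⁻⁴
The largest gradient is in the 130–164 m interval — the pycnocline.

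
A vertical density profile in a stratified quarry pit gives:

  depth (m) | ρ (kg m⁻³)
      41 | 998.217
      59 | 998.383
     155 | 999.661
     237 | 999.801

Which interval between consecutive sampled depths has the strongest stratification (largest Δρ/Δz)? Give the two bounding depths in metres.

Compute the density gradient over each adjacent pair:
  41–59 m: Δρ/Δz = 0.166/18 = 9.2 × 10⁻³ kg m⁻⁴
  59–155 m: Δρ/Δz = 1.278/96 = 0.013 kg m⁻⁴
  155–237 m: Δρ/Δz = 0.140/82 = 1.7 × 10⁻³ kg m⁻⁴
The largest gradient is in the 59–155 m interval — the pycnocline.

59–155 m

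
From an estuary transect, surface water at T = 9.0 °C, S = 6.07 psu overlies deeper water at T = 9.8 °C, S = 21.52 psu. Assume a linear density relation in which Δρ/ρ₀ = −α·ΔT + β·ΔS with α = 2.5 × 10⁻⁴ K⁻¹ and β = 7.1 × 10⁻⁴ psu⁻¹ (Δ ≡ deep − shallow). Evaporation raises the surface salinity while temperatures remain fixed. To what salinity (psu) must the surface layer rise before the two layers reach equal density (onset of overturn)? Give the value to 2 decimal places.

21.24 psu

Neutral buoyancy requires −α(T_deep − T_surf) + β(S_deep − S_surf′) = 0.
S_surf′ = S_deep − (α/β)·ΔT = 21.52 − (2.5 × 10⁻⁴/7.1 × 10⁻⁴)·(+0.8) = 21.2383 psu.
Increase required: 21.2383 − 6.07 = 15.1683 psu.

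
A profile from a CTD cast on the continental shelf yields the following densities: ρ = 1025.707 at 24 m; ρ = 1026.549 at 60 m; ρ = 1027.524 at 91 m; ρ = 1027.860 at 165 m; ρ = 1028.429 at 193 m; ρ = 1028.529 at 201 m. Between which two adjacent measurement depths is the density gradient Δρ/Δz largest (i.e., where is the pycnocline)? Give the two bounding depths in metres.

Compute the density gradient over each adjacent pair:
  24–60 m: Δρ/Δz = 0.842/36 = 0.023 kg m⁻⁴
  60–91 m: Δρ/Δz = 0.975/31 = 0.031 kg m⁻⁴
  91–165 m: Δρ/Δz = 0.336/74 = 4.5 × 10⁻³ kg m⁻⁴
  165–193 m: Δρ/Δz = 0.569/28 = 0.020 kg m⁻⁴
  193–201 m: Δρ/Δz = 0.100/8 = 0.013 kg m⁻⁴
The largest gradient is in the 60–91 m interval — the pycnocline.

60–91 m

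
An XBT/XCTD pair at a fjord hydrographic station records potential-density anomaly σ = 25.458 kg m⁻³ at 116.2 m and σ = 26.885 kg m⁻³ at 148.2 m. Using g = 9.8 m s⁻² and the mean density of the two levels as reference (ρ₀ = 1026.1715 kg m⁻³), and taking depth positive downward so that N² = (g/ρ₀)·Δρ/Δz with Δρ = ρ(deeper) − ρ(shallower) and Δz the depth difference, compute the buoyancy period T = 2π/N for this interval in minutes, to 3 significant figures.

Δρ = 1026.885 − 1025.458 = 1.427 kg m⁻³ over Δz = 148.2 − 116.2 = 32 m.
N² = (9.8/1026.1715) × (1.427/32) = 4.2587 × 10⁻⁴ s⁻².
N = √(4.2587 × 10⁻⁴) = 0.020637 rad s⁻¹, so T = 2π/N = 304.46 s = 5.0743 min ≈ 5.07 min.

5.07 min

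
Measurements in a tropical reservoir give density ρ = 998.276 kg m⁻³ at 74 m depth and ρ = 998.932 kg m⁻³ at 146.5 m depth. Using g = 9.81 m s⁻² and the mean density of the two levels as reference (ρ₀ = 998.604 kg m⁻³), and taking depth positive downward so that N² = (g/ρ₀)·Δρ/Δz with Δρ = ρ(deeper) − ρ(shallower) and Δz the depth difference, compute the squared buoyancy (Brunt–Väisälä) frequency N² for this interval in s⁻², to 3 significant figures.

Δρ = 998.932 − 998.276 = 0.656 kg m⁻³ over Δz = 146.5 − 74 = 72.5 m.
N² = (9.81/998.604) × (0.656/72.5) = 8.8888 × 10⁻⁵ s⁻² ≈ 8.89 × 10⁻⁵ s⁻².
Since Δρ > 0 the layer is stably stratified.

8.89 × 10⁻⁵ s⁻²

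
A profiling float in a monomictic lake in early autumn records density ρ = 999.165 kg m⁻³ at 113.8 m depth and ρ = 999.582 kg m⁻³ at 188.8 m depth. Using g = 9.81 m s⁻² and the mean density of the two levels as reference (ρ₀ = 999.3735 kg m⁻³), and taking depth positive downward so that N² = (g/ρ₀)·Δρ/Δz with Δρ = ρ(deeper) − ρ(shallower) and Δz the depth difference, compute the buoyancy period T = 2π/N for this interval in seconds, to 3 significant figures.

850 s

Δρ = 999.582 − 999.165 = 0.417 kg m⁻³ over Δz = 188.8 − 113.8 = 75 m.
N² = (9.81/999.3735) × (0.417/75) = 5.4578 × 10⁻⁵ s⁻².
N = √(5.4578 × 10⁻⁵) = 7.3877 × 10⁻³ rad s⁻¹, so T = 2π/N = 850.49 s ≈ 850 s.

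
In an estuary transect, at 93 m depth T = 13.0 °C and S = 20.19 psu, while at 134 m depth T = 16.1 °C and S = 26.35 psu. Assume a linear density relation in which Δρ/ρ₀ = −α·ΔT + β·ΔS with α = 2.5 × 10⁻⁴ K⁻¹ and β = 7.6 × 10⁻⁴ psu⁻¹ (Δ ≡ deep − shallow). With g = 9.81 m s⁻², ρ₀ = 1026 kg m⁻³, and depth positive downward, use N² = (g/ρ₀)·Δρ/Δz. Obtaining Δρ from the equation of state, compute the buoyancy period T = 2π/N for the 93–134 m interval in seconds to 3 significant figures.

ΔT = +3.1 K, ΔS = +6.16 psu (deep − shallow).
Δρ/ρ₀ = −αΔT + βΔS = -7.75 × 10⁻⁴ + 4.6816 × 10⁻³ = 3.9066 × 10⁻³, so Δρ ≈ 4.008 kg m⁻³.
N² = (g/ρ₀)·Δρ/Δz = g·(Δρ/ρ₀)/Δz = 9.81 × 3.9066 × 10⁻³ / 41 = 9.3473 × 10⁻⁴ s⁻².
N = √(9.3473 × 10⁻⁴) = 0.030573 rad s⁻¹ → T = 2π/N = 205.51 s ≈ 206 s.

206 s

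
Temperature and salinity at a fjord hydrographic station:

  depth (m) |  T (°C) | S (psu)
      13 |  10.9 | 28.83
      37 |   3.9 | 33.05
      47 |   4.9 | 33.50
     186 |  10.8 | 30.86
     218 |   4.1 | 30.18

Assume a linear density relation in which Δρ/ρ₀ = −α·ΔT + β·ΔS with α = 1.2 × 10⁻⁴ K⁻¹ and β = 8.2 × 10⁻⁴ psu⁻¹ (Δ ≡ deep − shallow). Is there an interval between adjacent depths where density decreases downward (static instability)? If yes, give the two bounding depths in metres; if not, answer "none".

Evaluate Δρ/ρ₀ = −αΔT + βΔS across each adjacent pair:
  13–37 m: −αΔT+βΔS = −(1.2 × 10⁻⁴)(-7.0)+(8.2 × 10⁻⁴)(+4.22) = 4.3 × 10⁻³ → stable
  37–47 m: −αΔT+βΔS = −(1.2 × 10⁻⁴)(+1.0)+(8.2 × 10⁻⁴)(+0.45) = 2.5 × 10⁻⁴ → stable
  47–186 m: −αΔT+βΔS = −(1.2 × 10⁻⁴)(+5.9)+(8.2 × 10⁻⁴)(-2.64) = -2.9 × 10⁻³ → UNSTABLE
  186–218 m: −αΔT+βΔS = −(1.2 × 10⁻⁴)(-6.7)+(8.2 × 10⁻⁴)(-0.68) = 2.5 × 10⁻⁴ → stable
The 47–186 m interval has Δρ < 0: lighter water underlies denser water.

47–186 m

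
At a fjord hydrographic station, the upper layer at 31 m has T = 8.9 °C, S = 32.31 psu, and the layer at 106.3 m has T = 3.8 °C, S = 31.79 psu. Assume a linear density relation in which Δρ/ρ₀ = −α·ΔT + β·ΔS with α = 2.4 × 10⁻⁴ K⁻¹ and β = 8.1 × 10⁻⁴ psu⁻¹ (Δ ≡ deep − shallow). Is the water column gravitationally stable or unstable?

stable

ΔT = 3.8 − 8.9 = -5.1 K and ΔS = 31.79 − 32.31 = -0.52 psu (deep − shallow).
−αΔT = 1.224 × 10⁻³; βΔS = -4.212 × 10⁻⁴; sum Δρ/ρ₀ = 8.028 × 10⁻⁴.
Δρ/ρ₀ > 0, so Δρ > 0: deeper water is denser → statically stable.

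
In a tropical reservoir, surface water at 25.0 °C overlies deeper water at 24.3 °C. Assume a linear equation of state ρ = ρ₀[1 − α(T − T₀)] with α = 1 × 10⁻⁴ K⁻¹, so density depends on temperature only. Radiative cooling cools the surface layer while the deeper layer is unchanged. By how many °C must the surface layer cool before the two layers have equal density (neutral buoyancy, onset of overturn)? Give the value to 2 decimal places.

With temperature the only control, equal density requires T_surf′ = T_deep.
T_surf′ = 24.3 °C.
Cooling required: 25.0 − 24.3 = 0.70 °C.

0.70 °C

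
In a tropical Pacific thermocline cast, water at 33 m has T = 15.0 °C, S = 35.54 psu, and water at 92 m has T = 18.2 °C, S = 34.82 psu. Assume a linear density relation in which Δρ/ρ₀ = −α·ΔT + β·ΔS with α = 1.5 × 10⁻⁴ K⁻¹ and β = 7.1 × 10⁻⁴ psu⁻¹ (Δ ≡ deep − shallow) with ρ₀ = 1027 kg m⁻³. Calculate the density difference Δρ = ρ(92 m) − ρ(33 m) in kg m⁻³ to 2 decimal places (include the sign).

ΔT = +3.2 K, ΔS = -0.72 psu (deep − shallow).
Δρ/ρ₀ = −(1.5 × 10⁻⁴)(+3.2) + (7.1 × 10⁻⁴)(-0.72) = -9.912 × 10⁻⁴.
Δρ = 1027 × (-9.912 × 10⁻⁴) = -1.02 kg m⁻³.
Negative Δρ: lighter below, statically unstable.

-1.02 kg m⁻³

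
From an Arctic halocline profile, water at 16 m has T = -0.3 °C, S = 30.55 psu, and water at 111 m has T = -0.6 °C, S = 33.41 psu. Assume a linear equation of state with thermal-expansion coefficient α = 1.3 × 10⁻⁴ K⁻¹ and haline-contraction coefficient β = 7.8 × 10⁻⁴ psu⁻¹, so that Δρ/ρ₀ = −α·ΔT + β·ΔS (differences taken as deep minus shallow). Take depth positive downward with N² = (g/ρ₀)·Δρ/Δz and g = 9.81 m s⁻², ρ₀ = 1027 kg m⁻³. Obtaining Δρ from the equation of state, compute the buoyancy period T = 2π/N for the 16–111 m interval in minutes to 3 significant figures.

6.84 min

ΔT = -0.3 K, ΔS = +2.86 psu (deep − shallow).
Δρ/ρ₀ = −αΔT + βΔS = 3.90 × 10⁻⁵ + 2.2308 × 10⁻³ = 2.2698 × 10⁻³, so Δρ ≈ 2.331 kg m⁻³.
N² = (g/ρ₀)·Δρ/Δz = g·(Δρ/ρ₀)/Δz = 9.81 × 2.2698 × 10⁻³ / 95 = 2.3439 × 10⁻⁴ s⁻².
N = √(2.3439 × 10⁻⁴) = 0.015310 rad s⁻¹ → T = 2π/N = 410.40 s = 6.8400 min ≈ 6.84 min.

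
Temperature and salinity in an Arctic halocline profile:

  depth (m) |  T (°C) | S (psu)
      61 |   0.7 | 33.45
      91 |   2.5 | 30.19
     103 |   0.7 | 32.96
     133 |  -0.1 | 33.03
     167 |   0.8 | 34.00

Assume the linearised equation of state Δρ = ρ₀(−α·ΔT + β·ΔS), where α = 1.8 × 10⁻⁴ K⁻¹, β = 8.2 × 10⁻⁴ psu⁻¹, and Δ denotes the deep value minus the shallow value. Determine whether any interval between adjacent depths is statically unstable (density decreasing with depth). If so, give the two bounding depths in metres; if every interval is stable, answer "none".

61–91 m

Evaluate Δρ/ρ₀ = −αΔT + βΔS across each adjacent pair:
  61–91 m: −αΔT+βΔS = −(1.8 × 10⁻⁴)(+1.8)+(8.2 × 10⁻⁴)(-3.26) = -3.0 × 10⁻³ → UNSTABLE
  91–103 m: −αΔT+βΔS = −(1.8 × 10⁻⁴)(-1.8)+(8.2 × 10⁻⁴)(+2.77) = 2.6 × 10⁻³ → stable
  103–133 m: −αΔT+βΔS = −(1.8 × 10⁻⁴)(-0.8)+(8.2 × 10⁻⁴)(+0.07) = 2.0 × 10⁻⁴ → stable
  133–167 m: −αΔT+βΔS = −(1.8 × 10⁻⁴)(+0.9)+(8.2 × 10⁻⁴)(+0.97) = 6.3 × 10⁻⁴ → stable
The 61–91 m interval has Δρ < 0: lighter water underlies denser water.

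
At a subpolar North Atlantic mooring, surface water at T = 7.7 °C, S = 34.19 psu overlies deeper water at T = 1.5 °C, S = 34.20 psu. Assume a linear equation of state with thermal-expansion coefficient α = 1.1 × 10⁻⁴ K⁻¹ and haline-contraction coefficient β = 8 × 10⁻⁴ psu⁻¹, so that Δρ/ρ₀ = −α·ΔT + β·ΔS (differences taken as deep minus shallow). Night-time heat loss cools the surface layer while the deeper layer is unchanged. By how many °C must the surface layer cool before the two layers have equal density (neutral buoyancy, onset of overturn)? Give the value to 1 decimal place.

Neutral buoyancy requires Δρ = 0, i.e. −α(T_deep − T_surf′) + β(S_deep − S_surf) = 0.
T_surf′ = T_deep − (β/α)·ΔS = 1.5 − (8 × 10⁻⁴/1.1 × 10⁻⁴)·(+0.01) = 1.427 °C.
Cooling required: 7.7 − (1.427) = 6.273 °C.

6.3 °C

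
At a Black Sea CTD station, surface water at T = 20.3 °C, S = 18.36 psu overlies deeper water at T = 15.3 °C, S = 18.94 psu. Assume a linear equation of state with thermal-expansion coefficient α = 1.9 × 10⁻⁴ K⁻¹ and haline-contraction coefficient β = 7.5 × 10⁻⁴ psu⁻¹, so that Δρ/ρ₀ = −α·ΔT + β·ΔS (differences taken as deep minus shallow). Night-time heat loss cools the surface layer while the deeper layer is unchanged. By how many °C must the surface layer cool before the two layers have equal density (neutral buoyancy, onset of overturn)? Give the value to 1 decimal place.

Neutral buoyancy requires Δρ = 0, i.e. −α(T_deep − T_surf′) + β(S_deep − S_surf) = 0.
T_surf′ = T_deep − (β/α)·ΔS = 15.3 − (7.5 × 10⁻⁴/1.9 × 10⁻⁴)·(+0.58) = 13.011 °C.
Cooling required: 20.3 − (13.011) = 7.289 °C.

7.3 °C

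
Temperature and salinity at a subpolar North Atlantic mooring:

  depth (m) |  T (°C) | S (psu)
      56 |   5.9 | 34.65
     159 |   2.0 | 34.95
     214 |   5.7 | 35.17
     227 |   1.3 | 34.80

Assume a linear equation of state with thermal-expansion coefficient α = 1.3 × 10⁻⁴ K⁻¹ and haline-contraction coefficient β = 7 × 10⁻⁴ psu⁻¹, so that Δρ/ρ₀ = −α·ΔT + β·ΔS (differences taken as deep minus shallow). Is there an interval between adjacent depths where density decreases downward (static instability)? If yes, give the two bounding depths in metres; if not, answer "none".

Evaluate Δρ/ρ₀ = −αΔT + βΔS across each adjacent pair:
  56–159 m: −αΔT+βΔS = −(1.3 × 10⁻⁴)(-3.9)+(7 × 10⁻⁴)(+0.30) = 7.2 × 10⁻⁴ → stable
  159–214 m: −αΔT+βΔS = −(1.3 × 10⁻⁴)(+3.7)+(7 × 10⁻⁴)(+0.22) = -3.3 × 10⁻⁴ → UNSTABLE
  214–227 m: −αΔT+βΔS = −(1.3 × 10⁻⁴)(-4.4)+(7 × 10⁻⁴)(-0.37) = 3.1 × 10⁻⁴ → stable
The 159–214 m interval has Δρ < 0: lighter water underlies denser water.

159–214 m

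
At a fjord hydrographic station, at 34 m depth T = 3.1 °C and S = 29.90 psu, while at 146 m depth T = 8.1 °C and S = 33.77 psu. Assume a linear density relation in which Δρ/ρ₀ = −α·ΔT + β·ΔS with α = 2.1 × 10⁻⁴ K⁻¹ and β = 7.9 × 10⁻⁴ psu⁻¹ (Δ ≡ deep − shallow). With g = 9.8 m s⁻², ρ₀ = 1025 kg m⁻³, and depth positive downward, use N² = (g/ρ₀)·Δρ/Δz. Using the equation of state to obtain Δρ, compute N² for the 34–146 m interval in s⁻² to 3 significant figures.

1.76 × 10⁻⁴ s⁻²

ΔT = +5.0 K, ΔS = +3.87 psu (deep − shallow).
Δρ/ρ₀ = −αΔT + βΔS = -1.05 × 10⁻³ + 3.0573 × 10⁻³ = 2.0073 × 10⁻³, so Δρ ≈ 2.057 kg m⁻³.
N² = (g/ρ₀)·Δρ/Δz = g·(Δρ/ρ₀)/Δz = 9.8 × 2.0073 × 10⁻³ / 112 = 1.7564 × 10⁻⁴ s⁻² ≈ 1.76 × 10⁻⁴ s⁻².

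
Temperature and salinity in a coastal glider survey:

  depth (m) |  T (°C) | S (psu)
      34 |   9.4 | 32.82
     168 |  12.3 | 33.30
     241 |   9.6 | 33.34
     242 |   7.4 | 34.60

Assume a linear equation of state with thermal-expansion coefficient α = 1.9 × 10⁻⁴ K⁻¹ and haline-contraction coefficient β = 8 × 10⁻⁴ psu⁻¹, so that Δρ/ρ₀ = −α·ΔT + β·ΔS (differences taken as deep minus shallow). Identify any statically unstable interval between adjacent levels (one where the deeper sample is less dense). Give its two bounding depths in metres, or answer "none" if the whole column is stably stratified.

34–168 m

Evaluate Δρ/ρ₀ = −αΔT + βΔS across each adjacent pair:
  34–168 m: −αΔT+βΔS = −(1.9 × 10⁻⁴)(+2.9)+(8 × 10⁻⁴)(+0.48) = -1.7 × 10⁻⁴ → UNSTABLE
  168–241 m: −αΔT+βΔS = −(1.9 × 10⁻⁴)(-2.7)+(8 × 10⁻⁴)(+0.04) = 5.5 × 10⁻⁴ → stable
  241–242 m: −αΔT+βΔS = −(1.9 × 10⁻⁴)(-2.2)+(8 × 10⁻⁴)(+1.26) = 1.4 × 10⁻³ → stable
The 34–168 m interval has Δρ < 0: lighter water underlies denser water.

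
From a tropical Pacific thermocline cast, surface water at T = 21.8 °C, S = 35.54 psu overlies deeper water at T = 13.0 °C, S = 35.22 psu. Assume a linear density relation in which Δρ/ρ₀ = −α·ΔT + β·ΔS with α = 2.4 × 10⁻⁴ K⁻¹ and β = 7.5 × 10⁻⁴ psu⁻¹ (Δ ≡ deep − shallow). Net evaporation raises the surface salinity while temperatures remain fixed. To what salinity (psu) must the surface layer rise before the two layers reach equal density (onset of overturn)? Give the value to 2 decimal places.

Neutral buoyancy requires −α(T_deep − T_surf) + β(S_deep − S_surf′) = 0.
S_surf′ = S_deep − (α/β)·ΔT = 35.22 − (2.4 × 10⁻⁴/7.5 × 10⁻⁴)·(-8.8) = 38.0360 psu.
Increase required: 38.0360 − 35.54 = 2.4960 psu.

38.04 psu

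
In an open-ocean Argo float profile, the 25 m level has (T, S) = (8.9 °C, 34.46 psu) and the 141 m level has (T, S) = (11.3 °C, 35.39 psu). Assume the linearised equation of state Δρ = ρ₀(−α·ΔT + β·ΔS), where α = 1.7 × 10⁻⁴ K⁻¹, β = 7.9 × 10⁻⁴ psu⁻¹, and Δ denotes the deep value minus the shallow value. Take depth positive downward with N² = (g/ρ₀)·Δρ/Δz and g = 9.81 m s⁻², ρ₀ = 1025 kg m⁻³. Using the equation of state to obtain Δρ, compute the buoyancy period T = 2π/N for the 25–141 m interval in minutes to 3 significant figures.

ΔT = +2.4 K, ΔS = +0.93 psu (deep − shallow).
Δρ/ρ₀ = −αΔT + βΔS = -4.08 × 10⁻⁴ + 7.347 × 10⁻⁴ = 3.267 × 10⁻⁴, so Δρ ≈ 0.3349 kg m⁻³.
N² = (g/ρ₀)·Δρ/Δz = g·(Δρ/ρ₀)/Δz = 9.81 × 3.267 × 10⁻⁴ / 116 = 2.7629 × 10⁻⁵ s⁻².
N = √(2.7629 × 10⁻⁵) = 5.2563 × 10⁻³ rad s⁻¹ → T = 2π/N = 1.1954 × 10³ s = 19.923 min ≈ 19.9 min.

19.9 min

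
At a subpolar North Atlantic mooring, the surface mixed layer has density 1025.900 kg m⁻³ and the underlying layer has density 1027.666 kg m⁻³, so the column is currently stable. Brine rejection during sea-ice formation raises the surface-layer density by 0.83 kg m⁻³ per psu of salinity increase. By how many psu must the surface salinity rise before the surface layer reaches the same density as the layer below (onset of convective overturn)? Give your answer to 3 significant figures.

2.13 psu

Density deficit of the surface layer: 1027.666 − 1025.900 = 1.766 kg m⁻³.
Required change = 1.766 / 0.83 = 2.13 psu.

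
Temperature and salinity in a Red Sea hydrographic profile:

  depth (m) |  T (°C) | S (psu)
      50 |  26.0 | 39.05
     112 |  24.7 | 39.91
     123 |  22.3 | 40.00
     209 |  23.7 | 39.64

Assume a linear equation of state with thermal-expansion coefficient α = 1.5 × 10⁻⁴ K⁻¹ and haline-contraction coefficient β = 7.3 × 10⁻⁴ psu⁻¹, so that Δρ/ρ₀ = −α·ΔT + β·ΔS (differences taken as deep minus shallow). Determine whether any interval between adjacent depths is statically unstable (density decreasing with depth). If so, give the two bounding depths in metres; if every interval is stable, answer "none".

123–209 m

Evaluate Δρ/ρ₀ = −αΔT + βΔS across each adjacent pair:
  50–112 m: −αΔT+βΔS = −(1.5 × 10⁻⁴)(-1.3)+(7.3 × 10⁻⁴)(+0.86) = 8.2 × 10⁻⁴ → stable
  112–123 m: −αΔT+βΔS = −(1.5 × 10⁻⁴)(-2.4)+(7.3 × 10⁻⁴)(+0.09) = 4.3 × 10⁻⁴ → stable
  123–209 m: −αΔT+βΔS = −(1.5 × 10⁻⁴)(+1.4)+(7.3 × 10⁻⁴)(-0.36) = -4.7 × 10⁻⁴ → UNSTABLE
The 123–209 m interval has Δρ < 0: lighter water underlies denser water.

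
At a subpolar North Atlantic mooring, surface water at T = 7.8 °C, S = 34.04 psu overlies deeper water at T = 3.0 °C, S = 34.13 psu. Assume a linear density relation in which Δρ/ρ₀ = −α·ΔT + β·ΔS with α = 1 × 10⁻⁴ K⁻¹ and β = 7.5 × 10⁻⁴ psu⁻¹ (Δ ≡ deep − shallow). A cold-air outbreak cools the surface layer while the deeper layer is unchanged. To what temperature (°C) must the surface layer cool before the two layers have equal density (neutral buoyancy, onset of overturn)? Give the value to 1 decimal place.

Neutral buoyancy requires Δρ = 0, i.e. −α(T_deep − T_surf′) + β(S_deep − S_surf) = 0.
T_surf′ = T_deep − (β/α)·ΔS = 3.0 − (7.5 × 10⁻⁴/1 × 10⁻⁴)·(+0.09) = 2.325 °C.
Cooling required: 7.8 − (2.325) = 5.475 °C.

2.3 °C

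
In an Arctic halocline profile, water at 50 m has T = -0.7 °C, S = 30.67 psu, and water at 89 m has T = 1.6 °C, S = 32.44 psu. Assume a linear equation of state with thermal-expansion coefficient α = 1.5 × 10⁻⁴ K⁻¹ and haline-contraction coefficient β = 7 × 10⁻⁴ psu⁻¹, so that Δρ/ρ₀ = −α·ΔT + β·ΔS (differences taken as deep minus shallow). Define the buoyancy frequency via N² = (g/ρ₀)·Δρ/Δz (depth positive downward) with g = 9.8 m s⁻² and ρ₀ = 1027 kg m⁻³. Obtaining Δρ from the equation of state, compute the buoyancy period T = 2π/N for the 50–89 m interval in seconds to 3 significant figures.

419 s

ΔT = +2.3 K, ΔS = +1.77 psu (deep − shallow).
Δρ/ρ₀ = −αΔT + βΔS = -3.45 × 10⁻⁴ + 1.239 × 10⁻³ = 8.94 × 10⁻⁴, so Δρ ≈ 0.9181 kg m⁻³.
N² = (g/ρ₀)·Δρ/Δz = g·(Δρ/ρ₀)/Δz = 9.8 × 8.94 × 10⁻⁴ / 39 = 2.2465 × 10⁻⁴ s⁻².
N = √(2.2465 × 10⁻⁴) = 0.014988 rad s⁻¹ → T = 2π/N = 419.21 s ≈ 419 s.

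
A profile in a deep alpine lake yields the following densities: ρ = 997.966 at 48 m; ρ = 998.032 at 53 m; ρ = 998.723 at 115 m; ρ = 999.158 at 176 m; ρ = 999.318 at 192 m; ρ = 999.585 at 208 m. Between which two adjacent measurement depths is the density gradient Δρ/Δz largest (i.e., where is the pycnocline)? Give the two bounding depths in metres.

Compute the density gradient over each adjacent pair:
  48–53 m: Δρ/Δz = 0.066/5 = 0.013 kg m⁻⁴
  53–115 m: Δρ/Δz = 0.691/62 = 0.011 kg m⁻⁴
  115–176 m: Δρ/Δz = 0.435/61 = 7.1 × 10⁻³ kg m⁻⁴
  176–192 m: Δρ/Δz = 0.160/16 = 0.010 kg m⁻⁴
  192–208 m: Δρ/Δz = 0.267/16 = 0.017 kg m⁻⁴
The largest gradient is in the 192–208 m interval — the pycnocline.

192–208 m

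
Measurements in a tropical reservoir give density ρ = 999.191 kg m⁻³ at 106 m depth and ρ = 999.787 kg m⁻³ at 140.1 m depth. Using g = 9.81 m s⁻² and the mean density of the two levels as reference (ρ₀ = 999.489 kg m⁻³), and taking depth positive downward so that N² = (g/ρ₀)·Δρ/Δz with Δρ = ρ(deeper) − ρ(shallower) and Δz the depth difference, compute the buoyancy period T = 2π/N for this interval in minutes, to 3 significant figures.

Δρ = 999.787 − 999.191 = 0.596 kg m⁻³ over Δz = 140.1 − 106 = 34.1 m.
N² = (9.81/999.489) × (0.596/34.1) = 1.7155 × 10⁻⁴ s⁻².
N = √(1.7155 × 10⁻⁴) = 0.013098 rad s⁻¹, so T = 2π/N = 479.71 s = 7.9952 min ≈ 8.00 min.

8.00 min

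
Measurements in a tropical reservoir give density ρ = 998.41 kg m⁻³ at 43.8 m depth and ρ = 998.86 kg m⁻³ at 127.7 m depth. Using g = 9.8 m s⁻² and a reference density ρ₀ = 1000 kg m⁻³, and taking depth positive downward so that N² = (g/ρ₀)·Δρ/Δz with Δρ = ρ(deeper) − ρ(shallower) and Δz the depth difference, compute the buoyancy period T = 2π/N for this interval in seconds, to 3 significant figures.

Δρ = 998.86 − 998.41 = 0.45 kg m⁻³ over Δz = 127.7 − 43.8 = 83.9 m.
N² = (9.8/1000) × (0.45/83.9) = 5.2563 × 10⁻⁵ s⁻².
N = √(5.2563 × 10⁻⁵) = 7.2500 × 10⁻³ rad s⁻¹, so T = 2π/N = 866.65 s ≈ 867 s.

867 s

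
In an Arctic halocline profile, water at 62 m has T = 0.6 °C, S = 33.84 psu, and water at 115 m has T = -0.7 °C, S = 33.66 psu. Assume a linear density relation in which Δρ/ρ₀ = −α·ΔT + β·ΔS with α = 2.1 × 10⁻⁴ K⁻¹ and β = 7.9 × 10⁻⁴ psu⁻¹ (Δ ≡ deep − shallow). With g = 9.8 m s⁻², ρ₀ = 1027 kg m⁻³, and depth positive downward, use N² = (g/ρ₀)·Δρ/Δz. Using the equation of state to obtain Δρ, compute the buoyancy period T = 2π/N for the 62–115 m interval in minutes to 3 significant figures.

ΔT = -1.3 K, ΔS = -0.18 psu (deep − shallow).
Δρ/ρ₀ = −αΔT + βΔS = 2.73 × 10⁻⁴ − 1.422 × 10⁻⁴ = 1.308 × 10⁻⁴, so Δρ ≈ 0.1343 kg m⁻³.
N² = (g/ρ₀)·Δρ/Δz = g·(Δρ/ρ₀)/Δz = 9.8 × 1.308 × 10⁻⁴ / 53 = 2.4186 × 10⁻⁵ s⁻².
N = √(2.4186 × 10⁻⁵) = 4.9179 × 10⁻³ rad s⁻¹ → T = 2π/N = 1.2776 × 10³ s = 21.293 min ≈ 21.3 min.

21.3 min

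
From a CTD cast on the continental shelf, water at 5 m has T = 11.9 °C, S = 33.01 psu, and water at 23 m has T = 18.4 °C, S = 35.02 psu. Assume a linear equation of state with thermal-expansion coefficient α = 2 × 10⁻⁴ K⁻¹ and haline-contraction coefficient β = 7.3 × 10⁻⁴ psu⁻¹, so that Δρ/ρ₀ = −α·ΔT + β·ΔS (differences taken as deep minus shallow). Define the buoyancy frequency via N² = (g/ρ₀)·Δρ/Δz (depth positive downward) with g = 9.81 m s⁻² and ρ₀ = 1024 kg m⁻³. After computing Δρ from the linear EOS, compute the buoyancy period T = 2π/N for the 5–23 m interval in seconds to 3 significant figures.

658 s

ΔT = +6.5 K, ΔS = +2.01 psu (deep − shallow).
Δρ/ρ₀ = −αΔT + βΔS = -1.30 × 10⁻³ + 1.4673 × 10⁻³ = 1.673 × 10⁻⁴, so Δρ ≈ 0.1713 kg m⁻³.
N² = (g/ρ₀)·Δρ/Δz = g·(Δρ/ρ₀)/Δz = 9.81 × 1.673 × 10⁻⁴ / 18 = 9.1178 × 10⁻⁵ s⁻².
N = √(9.1178 × 10⁻⁵) = 9.5487 × 10⁻³ rad s⁻¹ → T = 2π/N = 658.01 s ≈ 658 s.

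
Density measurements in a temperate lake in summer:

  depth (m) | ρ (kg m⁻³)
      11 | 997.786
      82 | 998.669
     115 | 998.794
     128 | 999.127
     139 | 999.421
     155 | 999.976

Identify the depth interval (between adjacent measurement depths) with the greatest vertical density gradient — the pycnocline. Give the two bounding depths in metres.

139–155 m

Compute the density gradient over each adjacent pair:
  11–82 m: Δρ/Δz = 0.883/71 = 0.012 kg m⁻⁴
  82–115 m: Δρ/Δz = 0.125/33 = 3.8 × 10⁻³ kg m⁻⁴
  115–128 m: Δρ/Δz = 0.333/13 = 0.026 kg m⁻⁴
  128–139 m: Δρ/Δz = 0.294/11 = 0.027 kg m⁻⁴
  139–155 m: Δρ/Δz = 0.555/16 = 0.035 kg m⁻⁴
The largest gradient is in the 139–155 m interval — the pycnocline.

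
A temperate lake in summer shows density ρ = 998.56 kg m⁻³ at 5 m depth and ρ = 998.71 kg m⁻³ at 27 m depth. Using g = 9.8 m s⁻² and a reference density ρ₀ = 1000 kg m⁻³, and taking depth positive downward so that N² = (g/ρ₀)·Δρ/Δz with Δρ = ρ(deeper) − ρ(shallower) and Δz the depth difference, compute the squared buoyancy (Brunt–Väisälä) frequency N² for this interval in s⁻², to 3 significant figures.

6.68 × 10⁻⁵ s⁻²

Δρ = 998.71 − 998.56 = 0.15 kg m⁻³ over Δz = 27 − 5 = 22 m.
N² = (9.8/1000) × (0.15/22) = 6.6818 × 10⁻⁵ s⁻² ≈ 6.68 × 10⁻⁵ s⁻².
A positive N² confirms static stability across the interval.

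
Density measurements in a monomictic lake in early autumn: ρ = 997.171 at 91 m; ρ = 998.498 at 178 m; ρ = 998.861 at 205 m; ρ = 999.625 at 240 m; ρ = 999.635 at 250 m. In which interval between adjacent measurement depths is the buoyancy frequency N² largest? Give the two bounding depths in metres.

Compute the density gradient over each adjacent pair:
  91–178 m: Δρ/Δz = 1.327/87 = 0.015 kg m⁻⁴
  178–205 m: Δρ/Δz = 0.363/27 = 0.013 kg m⁻⁴
  205–240 m: Δρ/Δz = 0.764/35 = 0.022 kg m⁻⁴
  240–250 m: Δρ/Δz = 0.010/10 = 1.0 × 10⁻³ kg m⁻⁴
The largest gradient is in the 205–240 m interval — the pycnocline.

205–240 m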